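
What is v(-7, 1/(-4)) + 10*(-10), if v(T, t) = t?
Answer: -401/4 ≈ -100.25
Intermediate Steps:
v(-7, 1/(-4)) + 10*(-10) = 1/(-4) + 10*(-10) = -1/4 - 100 = -401/4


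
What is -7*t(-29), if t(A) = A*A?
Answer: -5887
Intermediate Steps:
t(A) = A²
-7*t(-29) = -7*(-29)² = -7*841 = -5887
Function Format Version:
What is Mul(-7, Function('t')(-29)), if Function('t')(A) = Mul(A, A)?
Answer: -5887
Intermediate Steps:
Function('t')(A) = Pow(A, 2)
Mul(-7, Function('t')(-29)) = Mul(-7, Pow(-29, 2)) = Mul(-7, 841) = -5887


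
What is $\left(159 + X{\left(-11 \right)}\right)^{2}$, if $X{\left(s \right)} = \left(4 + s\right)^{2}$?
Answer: $43264$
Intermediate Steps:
$\left(159 + X{\left(-11 \right)}\right)^{2} = \left(159 + \left(4 - 11\right)^{2}\right)^{2} = \left(159 + \left(-7\right)^{2}\right)^{2} = \left(159 + 49\right)^{2} = 208^{2} = 43264$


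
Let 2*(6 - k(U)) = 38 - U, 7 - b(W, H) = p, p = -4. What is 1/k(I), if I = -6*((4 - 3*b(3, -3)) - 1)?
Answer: 1/77 ≈ 0.012987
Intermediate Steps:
b(W, H) = 11 (b(W, H) = 7 - 1*(-4) = 7 + 4 = 11)
I = 180 (I = -6*((4 - 3*11) - 1) = -6*((4 - 33) - 1) = -6*(-29 - 1) = -6*(-30) = 180)
k(U) = -13 + U/2 (k(U) = 6 - (38 - U)/2 = 6 + (-19 + U/2) = -13 + U/2)
1/k(I) = 1/(-13 + (1/2)*180) = 1/(-13 + 90) = 1/77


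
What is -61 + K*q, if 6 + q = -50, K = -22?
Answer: 1171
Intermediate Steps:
q = -56 (q = -6 - 50 = -56)
-61 + K*q = -61 - 22*(-56) = -61 + 1232 = 1171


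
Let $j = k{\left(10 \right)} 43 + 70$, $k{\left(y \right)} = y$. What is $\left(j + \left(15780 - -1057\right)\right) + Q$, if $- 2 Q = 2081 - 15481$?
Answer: $24037$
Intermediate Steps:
$Q = 6700$ ($Q = - \frac{2081 - 15481}{2} = \left(- \frac{1}{2}\right) \left(-13400\right) = 6700$)
$j = 500$ ($j = 10 \cdot 43 + 70 = 430 + 70 = 500$)
$\left(j + \left(15780 - -1057\right)\right) + Q = \left(500 + \left(15780 - -1057\right)\right) + 6700 = \left(500 + \left(15780 + 1057\right)\right) + 6700 = \left(500 + 16837\right) + 6700 = 17337 + 6700 = 24037$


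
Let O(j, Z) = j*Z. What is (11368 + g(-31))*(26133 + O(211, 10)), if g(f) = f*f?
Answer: 348207947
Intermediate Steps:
g(f) = f²
O(j, Z) = Z*j
(11368 + g(-31))*(26133 + O(211, 10)) = (11368 + (-31)²)*(26133 + 10*211) = (11368 + 961)*(26133 + 2110) = 12329*28243 = 348207947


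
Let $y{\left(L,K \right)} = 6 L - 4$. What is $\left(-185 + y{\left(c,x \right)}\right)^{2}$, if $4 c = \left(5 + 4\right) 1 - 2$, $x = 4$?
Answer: $\frac{127449}{4} \approx 31862.0$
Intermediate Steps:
$c = \frac{7}{4}$ ($c = \frac{\left(5 + 4\right) 1 - 2}{4} = \frac{9 \cdot 1 - 2}{4} = \frac{9 - 2}{4} = \frac{1}{4} \cdot 7 = \frac{7}{4} \approx 1.75$)
$y{\left(L,K \right)} = -4 + 6 L$
$\left(-185 + y{\left(c,x \right)}\right)^{2} = \left(-185 + \left(-4 + 6 \cdot \frac{7}{4}\right)\right)^{2} = \left(-185 + \left(-4 + \frac{21}{2}\right)\right)^{2} = \left(-185 + \frac{13}{2}\right)^{2} = \left(- \frac{357}{2}\right)^{2} = \frac{127449}{4}$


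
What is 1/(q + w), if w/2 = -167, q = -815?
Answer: -1/1149 ≈ -0.00087032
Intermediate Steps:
w = -334 (w = 2*(-167) = -334)
1/(q + w) = 1/(-815 - 334) = 1/(-1149) = -1/1149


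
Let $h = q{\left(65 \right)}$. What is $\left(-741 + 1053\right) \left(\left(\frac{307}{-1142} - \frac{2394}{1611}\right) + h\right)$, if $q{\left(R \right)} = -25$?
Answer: $- \frac{853191300}{102209} \approx -8347.5$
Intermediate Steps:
$h = -25$
$\left(-741 + 1053\right) \left(\left(\frac{307}{-1142} - \frac{2394}{1611}\right) + h\right) = \left(-741 + 1053\right) \left(\left(\frac{307}{-1142} - \frac{2394}{1611}\right) - 25\right) = 312 \left(\left(307 \left(- \frac{1}{1142}\right) - \frac{266}{179}\right) - 25\right) = 312 \left(\left(- \frac{307}{1142} - \frac{266}{179}\right) - 25\right) = 312 \left(- \frac{358725}{204418} - 25\right) = 312 \left(- \frac{5469175}{204418}\right) = - \frac{853191300}{102209}$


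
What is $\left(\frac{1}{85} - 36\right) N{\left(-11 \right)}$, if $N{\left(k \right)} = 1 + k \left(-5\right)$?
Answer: $- \frac{171304}{85} \approx -2015.3$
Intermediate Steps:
$N{\left(k \right)} = 1 - 5 k$
$\left(\frac{1}{85} - 36\right) N{\left(-11 \right)} = \left(\frac{1}{85} - 36\right) \left(1 - -55\right) = \left(\frac{1}{85} - 36\right) \left(1 + 55\right) = \left(- \frac{3059}{85}\right) 56 = - \frac{171304}{85}$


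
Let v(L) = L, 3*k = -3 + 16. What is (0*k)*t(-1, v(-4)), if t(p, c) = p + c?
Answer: 0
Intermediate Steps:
k = 13/3 (k = (-3 + 16)/3 = (1/3)*13 = 13/3 ≈ 4.3333)
t(p, c) = c + p
(0*k)*t(-1, v(-4)) = (0*(13/3))*(-4 - 1) = 0*(-5) = 0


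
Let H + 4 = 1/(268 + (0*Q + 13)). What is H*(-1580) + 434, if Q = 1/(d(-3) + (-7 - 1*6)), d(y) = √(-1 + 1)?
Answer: 1896294/281 ≈ 6748.4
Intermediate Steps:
d(y) = 0 (d(y) = √0 = 0)
Q = -1/13 (Q = 1/(0 + (-7 - 1*6)) = 1/(0 + (-7 - 6)) = 1/(0 - 13) = 1/(-13) = -1/13 ≈ -0.076923)
H = -1123/281 (H = -4 + 1/(268 + (0*(-1/13) + 13)) = -4 + 1/(268 + (0 + 13)) = -4 + 1/(268 + 13) = -4 + 1/281 = -1123/281 ≈ -3.9964)
H*(-1580) + 434 = -1123/281*(-1580) + 434 = 1774340/281 + 434 = 1896294/281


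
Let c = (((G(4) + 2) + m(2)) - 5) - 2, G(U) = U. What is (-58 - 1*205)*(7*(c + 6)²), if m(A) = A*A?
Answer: -149121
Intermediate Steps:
m(A) = A²
c = 3 (c = (((4 + 2) + 2²) - 5) - 2 = ((6 + 4) - 5) - 2 = (10 - 5) - 2 = 5 - 2 = 3)
(-58 - 1*205)*(7*(c + 6)²) = (-58 - 1*205)*(7*(3 + 6)²) = (-58 - 205)*(7*9²) = -1841*81 = -263*567 = -149121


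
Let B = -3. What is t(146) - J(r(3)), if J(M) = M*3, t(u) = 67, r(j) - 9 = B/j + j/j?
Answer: 40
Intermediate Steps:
r(j) = 10 - 3/j (r(j) = 9 + (-3/j + j/j) = 9 + (-3/j + 1) = 9 + (1 - 3/j) = 10 - 3/j)
J(M) = 3*M
t(146) - J(r(3)) = 67 - 3*(10 - 3/3) = 67 - 3*(10 - 3*⅓) = 67 - 3*(10 - 1) = 67 - 3*9 = 67 - 1*27 = 67 - 27 = 40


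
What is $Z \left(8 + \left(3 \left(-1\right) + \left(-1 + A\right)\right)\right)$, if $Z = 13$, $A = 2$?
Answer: $78$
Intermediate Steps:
$Z \left(8 + \left(3 \left(-1\right) + \left(-1 + A\right)\right)\right) = 13 \left(8 + \left(3 \left(-1\right) + \left(-1 + 2\right)\right)\right) = 13 \left(8 + \left(-3 + 1\right)\right) = 13 \left(8 - 2\right) = 13 \cdot 6 = 78$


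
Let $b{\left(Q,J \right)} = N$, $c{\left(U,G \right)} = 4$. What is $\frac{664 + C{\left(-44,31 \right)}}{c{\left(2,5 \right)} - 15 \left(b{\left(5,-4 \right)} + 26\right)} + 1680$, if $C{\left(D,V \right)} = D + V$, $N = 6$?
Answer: $\frac{114147}{68} \approx 1678.6$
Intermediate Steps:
$b{\left(Q,J \right)} = 6$
$\frac{664 + C{\left(-44,31 \right)}}{c{\left(2,5 \right)} - 15 \left(b{\left(5,-4 \right)} + 26\right)} + 1680 = \frac{664 + \left(-44 + 31\right)}{4 - 15 \left(6 + 26\right)} + 1680 = \frac{664 - 13}{4 - 480} + 1680 = \frac{651}{4 - 480} + 1680 = \frac{651}{-476} + 1680 = 651 \left(- \frac{1}{476}\right) + 1680 = - \frac{93}{68} + 1680 = \frac{114147}{68}$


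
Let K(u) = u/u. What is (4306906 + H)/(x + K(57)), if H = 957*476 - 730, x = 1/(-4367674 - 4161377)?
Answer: 20306425189554/4264525 ≈ 4.7617e+6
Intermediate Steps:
K(u) = 1
x = -1/8529051 (x = 1/(-8529051) = -1/8529051 ≈ -1.1725e-7)
H = 454802 (H = 455532 - 730 = 454802)
(4306906 + H)/(x + K(57)) = (4306906 + 454802)/(-1/8529051 + 1) = 4761708/(8529050/8529051) = 4761708*(8529051/8529050) = 20306425189554/4264525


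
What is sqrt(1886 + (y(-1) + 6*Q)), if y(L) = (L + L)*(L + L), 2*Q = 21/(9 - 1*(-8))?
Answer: 21*sqrt(1241)/17 ≈ 43.517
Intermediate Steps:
Q = 21/34 (Q = (21/(9 - 1*(-8)))/2 = (21/(9 + 8))/2 = (21/17)/2 = (21*(1/17))/2 = (1/2)*(21/17) = 21/34 ≈ 0.61765)
y(L) = 4*L**2 (y(L) = (2*L)*(2*L) = 4*L**2)
sqrt(1886 + (y(-1) + 6*Q)) = sqrt(1886 + (4*(-1)**2 + 6*(21/34))) = sqrt(1886 + (4*1 + 63/17)) = sqrt(1886 + (4 + 63/17)) = sqrt(1886 + 131/17) = sqrt(32193/17) = 21*sqrt(1241)/17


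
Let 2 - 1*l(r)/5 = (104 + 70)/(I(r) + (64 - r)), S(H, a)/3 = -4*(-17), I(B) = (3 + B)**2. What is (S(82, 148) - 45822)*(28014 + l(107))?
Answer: -5137871676588/4019 ≈ -1.2784e+9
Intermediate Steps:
S(H, a) = 204 (S(H, a) = 3*(-4*(-17)) = 3*68 = 204)
l(r) = 10 - 870/(64 + (3 + r)**2 - r) (l(r) = 10 - 5*(104 + 70)/((3 + r)**2 + (64 - r)) = 10 - 870/(64 + (3 + r)**2 - r))
(S(82, 148) - 45822)*(28014 + l(107)) = (204 - 45822)*(28014 + 10*(-14 + 107**2 + 5*107)/(73 + 107**2 + 5*107)) = -45618*(28014 + 10*(-14 + 11449 + 535)/(73 + 11449 + 535)) = -45618*(28014 + 10*11970/12057) = -45618*(28014 + 10*(1/12057)*11970) = -45618*(28014 + 39900/4019) = -45618*112628166/4019 = -5137871676588/4019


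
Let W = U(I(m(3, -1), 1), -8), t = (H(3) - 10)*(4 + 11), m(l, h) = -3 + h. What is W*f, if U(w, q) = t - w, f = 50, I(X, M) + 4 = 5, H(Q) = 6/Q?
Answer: -6050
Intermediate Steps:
I(X, M) = 1 (I(X, M) = -4 + 5 = 1)
t = -120 (t = (6/3 - 10)*(4 + 11) = (6*(⅓) - 10)*15 = (2 - 10)*15 = -8*15 = -120)
U(w, q) = -120 - w
W = -121 (W = -120 - 1*1 = -120 - 1 = -121)
W*f = -121*50 = -6050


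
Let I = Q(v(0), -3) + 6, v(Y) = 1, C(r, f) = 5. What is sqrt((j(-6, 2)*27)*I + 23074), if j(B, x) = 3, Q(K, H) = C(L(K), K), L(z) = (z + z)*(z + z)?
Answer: sqrt(23965) ≈ 154.81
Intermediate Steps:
L(z) = 4*z**2 (L(z) = (2*z)*(2*z) = 4*z**2)
Q(K, H) = 5
I = 11 (I = 5 + 6 = 11)
sqrt((j(-6, 2)*27)*I + 23074) = sqrt((3*27)*11 + 23074) = sqrt(81*11 + 23074) = sqrt(891 + 23074) = sqrt(23965)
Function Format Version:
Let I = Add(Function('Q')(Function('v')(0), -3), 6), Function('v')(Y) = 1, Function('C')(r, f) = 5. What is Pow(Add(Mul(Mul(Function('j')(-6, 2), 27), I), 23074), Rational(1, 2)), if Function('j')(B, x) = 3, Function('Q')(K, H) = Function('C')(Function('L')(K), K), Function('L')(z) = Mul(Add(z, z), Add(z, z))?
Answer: Pow(23965, Rational(1, 2)) ≈ 154.81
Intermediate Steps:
Function('L')(z) = Mul(4, Pow(z, 2)) (Function('L')(z) = Mul(Mul(2, z), Mul(2, z)) = Mul(4, Pow(z, 2)))
Function('Q')(K, H) = 5
I = 11 (I = Add(5, 6) = 11)
Pow(Add(Mul(Mul(Function('j')(-6, 2), 27), I), 23074), Rational(1, 2)) = Pow(Add(Mul(Mul(3, 27), 11), 23074), Rational(1, 2)) = Pow(Add(Mul(81, 11), 23074), Rational(1, 2)) = Pow(Add(891, 23074), Rational(1, 2)) = Pow(23965, Rational(1, 2))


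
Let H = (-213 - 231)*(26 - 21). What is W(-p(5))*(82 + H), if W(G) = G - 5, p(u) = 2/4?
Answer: 11759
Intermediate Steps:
p(u) = 1/2 (p(u) = 2*(1/4) = 1/2)
W(G) = -5 + G
H = -2220 (H = -444*5 = -2220)
W(-p(5))*(82 + H) = (-5 - 1*1/2)*(82 - 2220) = (-5 - 1/2)*(-2138) = -11/2*(-2138) = 11759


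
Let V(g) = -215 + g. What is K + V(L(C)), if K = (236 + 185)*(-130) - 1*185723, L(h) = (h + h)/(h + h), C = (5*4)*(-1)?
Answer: -240667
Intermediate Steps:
C = -20 (C = 20*(-1) = -20)
L(h) = 1 (L(h) = (2*h)/((2*h)) = (2*h)*(1/(2*h)) = 1)
K = -240453 (K = 421*(-130) - 185723 = -54730 - 185723 = -240453)
K + V(L(C)) = -240453 + (-215 + 1) = -240453 - 214 = -240667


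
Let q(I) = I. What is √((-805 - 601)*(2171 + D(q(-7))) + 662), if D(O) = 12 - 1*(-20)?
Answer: 78*I*√509 ≈ 1759.8*I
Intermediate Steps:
D(O) = 32 (D(O) = 12 + 20 = 32)
√((-805 - 601)*(2171 + D(q(-7))) + 662) = √((-805 - 601)*(2171 + 32) + 662) = √(-1406*2203 + 662) = √(-3097418 + 662) = √(-3096756) = 78*I*√509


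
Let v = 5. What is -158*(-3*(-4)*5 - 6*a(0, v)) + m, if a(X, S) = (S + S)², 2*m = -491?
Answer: 170149/2 ≈ 85075.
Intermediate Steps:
m = -491/2 (m = (½)*(-491) = -491/2 ≈ -245.50)
a(X, S) = 4*S² (a(X, S) = (2*S)² = 4*S²)
-158*(-3*(-4)*5 - 6*a(0, v)) + m = -158*(-3*(-4)*5 - 24*5²) - 491/2 = -158*(12*5 - 24*25) - 491/2 = -158*(60 - 6*100) - 491/2 = -158*(60 - 600) - 491/2 = -158*(-540) - 491/2 = 85320 - 491/2 = 170149/2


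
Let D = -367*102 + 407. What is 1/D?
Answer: -1/37027 ≈ -2.7007e-5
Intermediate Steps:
D = -37027 (D = -37434 + 407 = -37027)
1/D = 1/(-37027) = -1/37027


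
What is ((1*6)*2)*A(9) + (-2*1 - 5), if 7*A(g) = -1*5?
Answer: -109/7 ≈ -15.571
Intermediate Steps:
A(g) = -5/7 (A(g) = (-1*5)/7 = (⅐)*(-5) = -5/7)
((1*6)*2)*A(9) + (-2*1 - 5) = ((1*6)*2)*(-5/7) + (-2*1 - 5) = (6*2)*(-5/7) + (-2 - 5) = 12*(-5/7) - 7 = -60/7 - 7 = -109/7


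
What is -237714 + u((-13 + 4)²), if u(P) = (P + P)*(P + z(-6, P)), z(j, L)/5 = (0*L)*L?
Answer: -224592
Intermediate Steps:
z(j, L) = 0 (z(j, L) = 5*((0*L)*L) = 5*(0*L) = 5*0 = 0)
u(P) = 2*P² (u(P) = (P + P)*(P + 0) = (2*P)*P = 2*P²)
-237714 + u((-13 + 4)²) = -237714 + 2*((-13 + 4)²)² = -237714 + 2*((-9)²)² = -237714 + 2*81² = -237714 + 2*6561 = -237714 + 13122 = -224592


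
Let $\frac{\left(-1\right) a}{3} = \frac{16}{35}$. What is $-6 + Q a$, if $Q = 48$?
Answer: $- \frac{2514}{35} \approx -71.829$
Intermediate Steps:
$a = - \frac{48}{35}$ ($a = - 3 \cdot \frac{16}{35} = - 3 \cdot 16 \cdot \frac{1}{35} = \left(-3\right) \frac{16}{35} = - \frac{48}{35} \approx -1.3714$)
$-6 + Q a = -6 + 48 \left(- \frac{48}{35}\right) = -6 - \frac{2304}{35} = - \frac{2514}{35}$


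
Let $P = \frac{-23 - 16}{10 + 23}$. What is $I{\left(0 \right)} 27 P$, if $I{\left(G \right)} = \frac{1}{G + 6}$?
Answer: $- \frac{117}{22} \approx -5.3182$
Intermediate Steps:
$P = - \frac{13}{11}$ ($P = - \frac{39}{33} = \left(-39\right) \frac{1}{33} = - \frac{13}{11} \approx -1.1818$)
$I{\left(G \right)} = \frac{1}{6 + G}$
$I{\left(0 \right)} 27 P = \frac{1}{6 + 0} \cdot 27 \left(- \frac{13}{11}\right) = \frac{1}{6} \cdot 27 \left(- \frac{13}{11}\right) = \frac{9}{2} \left(- \frac{13}{11}\right) = - \frac{117}{22}$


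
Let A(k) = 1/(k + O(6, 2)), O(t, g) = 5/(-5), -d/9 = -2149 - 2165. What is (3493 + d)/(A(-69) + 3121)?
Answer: 2962330/218469 ≈ 13.559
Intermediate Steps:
d = 38826 (d = -9*(-2149 - 2165) = -9*(-4314) = 38826)
O(t, g) = -1 (O(t, g) = 5*(-1/5) = -1)
A(k) = 1/(-1 + k) (A(k) = 1/(k - 1) = 1/(-1 + k))
(3493 + d)/(A(-69) + 3121) = (3493 + 38826)/(1/(-1 - 69) + 3121) = 42319/(1/(-70) + 3121) = 42319/(-1/70 + 3121) = 42319/(218469/70) = 42319*(70/218469) = 2962330/218469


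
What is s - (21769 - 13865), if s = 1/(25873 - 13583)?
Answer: -97140159/12290 ≈ -7904.0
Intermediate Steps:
s = 1/12290 ≈ 8.1367e-5
s - (21769 - 13865) = 1/12290 - (21769 - 13865) = 1/12290 - 1*7904 = 1/12290 - 7904 = -97140159/12290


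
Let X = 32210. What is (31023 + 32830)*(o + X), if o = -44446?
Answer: -781305308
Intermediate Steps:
(31023 + 32830)*(o + X) = (31023 + 32830)*(-44446 + 32210) = 63853*(-12236) = -781305308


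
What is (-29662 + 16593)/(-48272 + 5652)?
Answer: 13069/42620 ≈ 0.30664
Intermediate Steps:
(-29662 + 16593)/(-48272 + 5652) = -13069/(-42620) = -13069*(-1/42620) = 13069/42620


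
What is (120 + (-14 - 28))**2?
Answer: 6084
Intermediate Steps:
(120 + (-14 - 28))**2 = (120 - 42)**2 = 78**2 = 6084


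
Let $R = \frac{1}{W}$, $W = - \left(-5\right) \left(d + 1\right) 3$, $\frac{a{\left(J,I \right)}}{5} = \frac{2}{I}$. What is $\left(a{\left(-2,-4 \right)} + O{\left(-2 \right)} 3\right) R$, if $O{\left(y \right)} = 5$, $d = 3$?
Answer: $\frac{5}{24} \approx 0.20833$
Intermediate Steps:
$a{\left(J,I \right)} = \frac{10}{I}$ ($a{\left(J,I \right)} = 5 \frac{2}{I} = \frac{10}{I}$)
$W = 60$ ($W = - \left(-5\right) \left(3 + 1\right) 3 = - \left(-5\right) 4 \cdot 3 = \left(-1\right) \left(-20\right) 3 = 20 \cdot 3 = 60$)
$R = \frac{1}{60} \approx 0.016667$
$\left(a{\left(-2,-4 \right)} + O{\left(-2 \right)} 3\right) R = \left(\frac{10}{-4} + 5 \cdot 3\right) \frac{1}{60} = \left(10 \left(- \frac{1}{4}\right) + 15\right) \frac{1}{60} = \left(- \frac{5}{2} + 15\right) \frac{1}{60} = \frac{25}{2} \cdot \frac{1}{60} = \frac{5}{24}$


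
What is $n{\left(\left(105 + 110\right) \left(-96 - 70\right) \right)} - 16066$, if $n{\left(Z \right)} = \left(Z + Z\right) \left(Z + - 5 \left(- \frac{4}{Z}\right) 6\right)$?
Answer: $2547536374$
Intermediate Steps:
$n{\left(Z \right)} = 2 Z \left(Z + \frac{120}{Z}\right)$ ($n{\left(Z \right)} = 2 Z \left(Z + \frac{20}{Z} 6\right) = 2 Z \left(Z + \frac{120}{Z}\right)$)
$n{\left(\left(105 + 110\right) \left(-96 - 70\right) \right)} - 16066 = \left(240 + 2 \left(\left(105 + 110\right) \left(-96 - 70\right)\right)^{2}\right) - 16066 = \left(240 + 2 \left(215 \left(-166\right)\right)^{2}\right) - 16066 = \left(240 + 2 \left(-35690\right)^{2}\right) - 16066 = \left(240 + 2 \cdot 1273776100\right) - 16066 = \left(240 + 2547552200\right) - 16066 = 2547552440 - 16066 = 2547536374$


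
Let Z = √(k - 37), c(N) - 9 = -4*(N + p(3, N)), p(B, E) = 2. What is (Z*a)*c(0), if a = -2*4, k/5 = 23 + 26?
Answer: -32*√13 ≈ -115.38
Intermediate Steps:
c(N) = 1 - 4*N (c(N) = 9 - 4*(N + 2) = 9 - 4*(2 + N) = 9 + (-8 - 4*N) = 1 - 4*N)
k = 245 (k = 5*(23 + 26) = 5*49 = 245)
a = -8
Z = 4*√13 (Z = √(245 - 37) = √208 = 4*√13 ≈ 14.422)
(Z*a)*c(0) = ((4*√13)*(-8))*(1 - 4*0) = (-32*√13)*(1 + 0) = -32*√13*1 = -32*√13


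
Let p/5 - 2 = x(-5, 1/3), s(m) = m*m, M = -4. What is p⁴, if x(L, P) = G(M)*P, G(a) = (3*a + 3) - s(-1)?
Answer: 160000/81 ≈ 1975.3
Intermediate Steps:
s(m) = m²
G(a) = 2 + 3*a (G(a) = (3*a + 3) - 1*(-1)² = (3 + 3*a) - 1*1 = (3 + 3*a) - 1 = 2 + 3*a)
x(L, P) = -10*P (x(L, P) = (2 + 3*(-4))*P = (2 - 12)*P = -10*P)
p = -20/3 (p = 10 + 5*(-10/3) = 10 - 50/3 = -20/3 ≈ -6.6667)
p⁴ = (-20/3)⁴ = 160000/81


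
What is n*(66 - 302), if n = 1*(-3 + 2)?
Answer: 236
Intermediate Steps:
n = -1 (n = 1*(-1) = -1)
n*(66 - 302) = -(66 - 302) = -1*(-236) = 236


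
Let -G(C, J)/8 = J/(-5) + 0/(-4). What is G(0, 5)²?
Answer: 64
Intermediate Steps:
G(C, J) = 8*J/5 (G(C, J) = -8*(J/(-5) + 0/(-4)) = -8*(J*(-⅕) + 0*(-¼)) = -8*(-J/5 + 0) = -(-8)*J/5 = 8*J/5)
G(0, 5)² = ((8/5)*5)² = 8² = 64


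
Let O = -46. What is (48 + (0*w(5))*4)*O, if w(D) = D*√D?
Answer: -2208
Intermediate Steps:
w(D) = D^(3/2)
(48 + (0*w(5))*4)*O = (48 + (0*5^(3/2))*4)*(-46) = (48 + (0*(5*√5))*4)*(-46) = (48 + 0*4)*(-46) = (48 + 0)*(-46) = 48*(-46) = -2208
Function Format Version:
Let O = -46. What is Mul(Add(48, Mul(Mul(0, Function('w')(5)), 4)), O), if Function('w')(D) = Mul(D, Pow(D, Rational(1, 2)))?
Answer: -2208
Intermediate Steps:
Function('w')(D) = Pow(D, Rational(3, 2))
Mul(Add(48, Mul(Mul(0, Function('w')(5)), 4)), O) = Mul(Add(48, Mul(Mul(0, Pow(5, Rational(3, 2))), 4)), -46) = Mul(Add(48, Mul(Mul(0, Mul(5, Pow(5, Rational(1, 2)))), 4)), -46) = Mul(Add(48, Mul(0, 4)), -46) = Mul(Add(48, 0), -46) = Mul(48, -46) = -2208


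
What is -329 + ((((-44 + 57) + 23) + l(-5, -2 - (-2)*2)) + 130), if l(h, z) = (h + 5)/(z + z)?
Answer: -163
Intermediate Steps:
l(h, z) = (5 + h)/(2*z) (l(h, z) = (5 + h)/((2*z)) = (5 + h)*(1/(2*z)) = (5 + h)/(2*z))
-329 + ((((-44 + 57) + 23) + l(-5, -2 - (-2)*2)) + 130) = -329 + ((((-44 + 57) + 23) + (5 - 5)/(2*(-2 - (-2)*2))) + 130) = -329 + (((13 + 23) + (1/2)*0/(-2 - 1*(-4))) + 130) = -329 + ((36 + (1/2)*0/(-2 + 4)) + 130) = -329 + ((36 + (1/2)*0/2) + 130) = -329 + ((36 + (1/2)*(1/2)*0) + 130) = -329 + ((36 + 0) + 130) = -329 + (36 + 130) = -329 + 166 = -163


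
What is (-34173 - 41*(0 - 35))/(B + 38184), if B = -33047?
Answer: -32738/5137 ≈ -6.3730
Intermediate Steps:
(-34173 - 41*(0 - 35))/(B + 38184) = (-34173 - 41*(0 - 35))/(-33047 + 38184) = (-34173 - 41*(-35))/5137 = (-34173 + 1435)*(1/5137) = -32738*1/5137 = -32738/5137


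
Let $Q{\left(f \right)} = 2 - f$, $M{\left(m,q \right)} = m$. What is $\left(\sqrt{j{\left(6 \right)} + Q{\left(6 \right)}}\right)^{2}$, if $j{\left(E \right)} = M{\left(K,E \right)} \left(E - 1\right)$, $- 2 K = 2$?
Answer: $-9$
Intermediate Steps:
$K = -1$ ($K = \left(- \frac{1}{2}\right) 2 = -1$)
$j{\left(E \right)} = 1 - E$ ($j{\left(E \right)} = - (E - 1) = - (-1 + E) = 1 - E$)
$\left(\sqrt{j{\left(6 \right)} + Q{\left(6 \right)}}\right)^{2} = \left(\sqrt{\left(1 - 6\right) + \left(2 - 6\right)}\right)^{2} = \left(\sqrt{-5 - 4}\right)^{2} = \left(\sqrt{-9}\right)^{2} = \left(3 i\right)^{2} = -9$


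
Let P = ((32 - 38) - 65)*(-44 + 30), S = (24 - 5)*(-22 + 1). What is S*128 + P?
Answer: -50078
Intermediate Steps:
S = -399 (S = 19*(-21) = -399)
P = 994 (P = (-6 - 65)*(-14) = -71*(-14) = 994)
S*128 + P = -399*128 + 994 = -51072 + 994 = -50078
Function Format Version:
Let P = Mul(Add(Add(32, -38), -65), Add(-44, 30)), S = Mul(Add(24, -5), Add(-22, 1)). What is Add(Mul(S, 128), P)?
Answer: -50078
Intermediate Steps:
S = -399 (S = Mul(19, -21) = -399)
P = 994 (P = Mul(Add(-6, -65), -14) = Mul(-71, -14) = 994)
Add(Mul(S, 128), P) = Add(Mul(-399, 128), 994) = Add(-51072, 994) = -50078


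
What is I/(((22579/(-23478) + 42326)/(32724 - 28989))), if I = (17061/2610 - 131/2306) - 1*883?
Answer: -2570045741398044/33226589284813 ≈ -77.349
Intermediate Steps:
I = -439623002/501555 (I = (17061*(1/2610) - 131*1/2306) - 883 = (5687/870 - 131/2306) - 883 = 3250063/501555 - 883 = -439623002/501555 ≈ -876.52)
I/(((22579/(-23478) + 42326)/(32724 - 28989))) = -439623002*(32724 - 28989)/(22579/(-23478) + 42326)/501555 = -439623002*3735/(22579*(-1/23478) + 42326)/501555 = -439623002*3735/(-22579/23478 + 42326)/501555 = -439623002/(501555*((993707249/23478)*(1/3735))) = -439623002/(501555*993707249/87690330) = -439623002/501555*87690330/993707249 = -2570045741398044/33226589284813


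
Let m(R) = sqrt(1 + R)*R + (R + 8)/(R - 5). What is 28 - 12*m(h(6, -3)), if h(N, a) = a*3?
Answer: 190/7 + 216*I*sqrt(2) ≈ 27.143 + 305.47*I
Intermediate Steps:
h(N, a) = 3*a
m(R) = R*sqrt(1 + R) + (8 + R)/(-5 + R)
28 - 12*m(h(6, -3)) = 28 - 12*(8 + 3*(-3) + (3*(-3))**2*sqrt(1 + 3*(-3)) - 5*3*(-3)*sqrt(1 + 3*(-3)))/(-5 + 3*(-3)) = 28 - 12*(8 - 9 + (-9)**2*sqrt(1 - 9) - 5*(-9)*sqrt(1 - 9))/(-5 - 9) = 28 - 12*(8 - 9 + 81*sqrt(-8) - 5*(-9)*sqrt(-8))/(-14) = 28 - (-6)*(8 - 9 + 81*(2*I*sqrt(2)) - 5*(-9)*2*I*sqrt(2))/7 = 28 - (-6)*(8 - 9 + 162*I*sqrt(2) + 90*I*sqrt(2))/7 = 28 - (-6)*(-1 + 252*I*sqrt(2))/7 = 28 - 12*(1/14 - 18*I*sqrt(2)) = 28 + (-6/7 + 216*I*sqrt(2)) = 190/7 + 216*I*sqrt(2)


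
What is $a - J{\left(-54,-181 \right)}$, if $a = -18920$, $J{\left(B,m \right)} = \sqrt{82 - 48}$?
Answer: $-18920 - \sqrt{34} \approx -18926.0$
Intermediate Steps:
$J{\left(B,m \right)} = \sqrt{34}$
$a - J{\left(-54,-181 \right)} = -18920 - \sqrt{34}$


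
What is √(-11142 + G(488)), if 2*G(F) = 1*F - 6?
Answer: I*√10901 ≈ 104.41*I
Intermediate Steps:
G(F) = -3 + F/2 (G(F) = (1*F - 6)/2 = (F - 6)/2 = (-6 + F)/2 = -3 + F/2)
√(-11142 + G(488)) = √(-11142 + (-3 + (½)*488)) = √(-11142 + (-3 + 244)) = √(-11142 + 241) = √(-10901) = I*√10901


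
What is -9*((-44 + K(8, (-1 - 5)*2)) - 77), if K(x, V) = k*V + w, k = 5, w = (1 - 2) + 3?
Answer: 1611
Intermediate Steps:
w = 2 (w = -1 + 3 = 2)
K(x, V) = 2 + 5*V (K(x, V) = 5*V + 2 = 2 + 5*V)
-9*((-44 + K(8, (-1 - 5)*2)) - 77) = -9*((-44 + (2 + 5*((-1 - 5)*2))) - 77) = -9*((-44 + (2 + 5*(-6*2))) - 77) = -9*((-44 + (2 + 5*(-12))) - 77) = -9*((-44 + (2 - 60)) - 77) = -9*((-44 - 58) - 77) = -9*(-102 - 77) = -9*(-179) = 1611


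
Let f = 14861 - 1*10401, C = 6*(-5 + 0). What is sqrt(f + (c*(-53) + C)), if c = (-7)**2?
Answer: sqrt(1833) ≈ 42.814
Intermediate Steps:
C = -30 (C = 6*(-5) = -30)
c = 49
f = 4460 (f = 14861 - 10401 = 4460)
sqrt(f + (c*(-53) + C)) = sqrt(4460 + (49*(-53) - 30)) = sqrt(4460 + (-2597 - 30)) = sqrt(4460 - 2627) = sqrt(1833)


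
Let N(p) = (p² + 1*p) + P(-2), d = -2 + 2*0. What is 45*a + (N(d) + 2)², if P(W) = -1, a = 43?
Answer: 1944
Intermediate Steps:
d = -2 (d = -2 + 0 = -2)
N(p) = -1 + p + p² (N(p) = (p² + 1*p) - 1 = (p² + p) - 1 = (p + p²) - 1 = -1 + p + p²)
45*a + (N(d) + 2)² = 45*43 + ((-1 - 2 + (-2)²) + 2)² = 1935 + ((-1 - 2 + 4) + 2)² = 1935 + (1 + 2)² = 1935 + 3² = 1935 + 9 = 1944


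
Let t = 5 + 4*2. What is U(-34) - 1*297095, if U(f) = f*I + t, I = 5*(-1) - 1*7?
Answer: -296674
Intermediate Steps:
t = 13 (t = 5 + 8 = 13)
I = -12 (I = -5 - 7 = -12)
U(f) = 13 - 12*f (U(f) = f*(-12) + 13 = -12*f + 13 = 13 - 12*f)
U(-34) - 1*297095 = (13 - 12*(-34)) - 1*297095 = (13 + 408) - 297095 = 421 - 297095 = -296674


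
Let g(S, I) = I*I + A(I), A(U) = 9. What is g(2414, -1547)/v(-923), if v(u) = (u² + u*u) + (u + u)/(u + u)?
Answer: 2393218/1703859 ≈ 1.4046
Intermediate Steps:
g(S, I) = 9 + I² (g(S, I) = I*I + 9 = I² + 9 = 9 + I²)
v(u) = 1 + 2*u² (v(u) = (u² + u²) + (2*u)/((2*u)) = 2*u² + (2*u)*(1/(2*u)) = 2*u² + 1 = 1 + 2*u²)
g(2414, -1547)/v(-923) = (9 + (-1547)²)/(1 + 2*(-923)²) = (9 + 2393209)/(1 + 2*851929) = 2393218/(1 + 1703858) = 2393218/1703859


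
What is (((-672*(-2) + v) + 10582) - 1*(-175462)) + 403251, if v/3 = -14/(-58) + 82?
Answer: 17135686/29 ≈ 5.9089e+5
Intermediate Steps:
v = 7155/29 (v = 3*(-14/(-58) + 82) = 3*(-14*(-1/58) + 82) = 3*(7/29 + 82) = 3*(2385/29) = 7155/29 ≈ 246.72)
(((-672*(-2) + v) + 10582) - 1*(-175462)) + 403251 = (((-672*(-2) + 7155/29) + 10582) - 1*(-175462)) + 403251 = (((-28*(-48) + 7155/29) + 10582) + 175462) + 403251 = (((1344 + 7155/29) + 10582) + 175462) + 403251 = ((46131/29 + 10582) + 175462) + 403251 = (353009/29 + 175462) + 403251 = 5441407/29 + 403251 = 17135686/29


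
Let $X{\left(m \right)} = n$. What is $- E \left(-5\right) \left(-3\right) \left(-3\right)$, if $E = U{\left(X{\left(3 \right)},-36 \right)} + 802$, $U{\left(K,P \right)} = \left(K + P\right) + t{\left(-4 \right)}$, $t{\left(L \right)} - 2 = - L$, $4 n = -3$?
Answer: $\frac{138825}{4} \approx 34706.0$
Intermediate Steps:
$n = - \frac{3}{4}$ ($n = \frac{1}{4} \left(-3\right) = - \frac{3}{4} \approx -0.75$)
$t{\left(L \right)} = 2 - L$
$X{\left(m \right)} = - \frac{3}{4}$
$U{\left(K,P \right)} = 6 + K + P$ ($U{\left(K,P \right)} = \left(K + P\right) + \left(2 - -4\right) = \left(K + P\right) + \left(2 + 4\right) = \left(K + P\right) + 6 = 6 + K + P$)
$E = \frac{3085}{4}$ ($E = \left(6 - \frac{3}{4} - 36\right) + 802 = - \frac{123}{4} + 802 = \frac{3085}{4} \approx 771.25$)
$- E \left(-5\right) \left(-3\right) \left(-3\right) = \left(-1\right) \frac{3085}{4} \left(-5\right) \left(-3\right) \left(-3\right) = - \frac{3085 \cdot 15 \left(-3\right)}{4} = \left(- \frac{3085}{4}\right) \left(-45\right) = \frac{138825}{4}$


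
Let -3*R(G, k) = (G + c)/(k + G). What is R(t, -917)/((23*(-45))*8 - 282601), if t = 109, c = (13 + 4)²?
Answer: -199/352547772 ≈ -5.6446e-7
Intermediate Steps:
c = 289 (c = 17² = 289)
R(G, k) = -(289 + G)/(3*(G + k)) (R(G, k) = -(G + 289)/(3*(k + G)) = -(289 + G)/(3*(G + k)))
R(t, -917)/((23*(-45))*8 - 282601) = ((-289 - 1*109)/(3*(109 - 917)))/((23*(-45))*8 - 282601) = ((⅓)*(-289 - 109)/(-808))/(-1035*8 - 282601) = ((⅓)*(-1/808)*(-398))/(-8280 - 282601) = (199/1212)/(-290881) = (199/1212)*(-1/290881) = -199/352547772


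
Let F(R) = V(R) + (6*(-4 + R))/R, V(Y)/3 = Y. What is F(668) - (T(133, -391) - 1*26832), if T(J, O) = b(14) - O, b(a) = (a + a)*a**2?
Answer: 3834815/167 ≈ 22963.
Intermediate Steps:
V(Y) = 3*Y
b(a) = 2*a**3 (b(a) = (2*a)*a**2 = 2*a**3)
T(J, O) = 5488 - O (T(J, O) = 2*14**3 - O = 2*2744 - O = 5488 - O)
F(R) = 3*R + (-24 + 6*R)/R (F(R) = 3*R + (6*(-4 + R))/R = 3*R + (-24 + 6*R)/R)
F(668) - (T(133, -391) - 1*26832) = (6 - 24/668 + 3*668) - ((5488 - 1*(-391)) - 1*26832) = (6 - 24*1/668 + 2004) - ((5488 + 391) - 26832) = (6 - 6/167 + 2004) - (5879 - 26832) = 335664/167 - 1*(-20953) = 335664/167 + 20953 = 3834815/167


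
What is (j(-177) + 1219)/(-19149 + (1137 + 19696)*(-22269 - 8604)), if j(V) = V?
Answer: -521/321598179 ≈ -1.6200e-6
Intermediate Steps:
(j(-177) + 1219)/(-19149 + (1137 + 19696)*(-22269 - 8604)) = (-177 + 1219)/(-19149 + (1137 + 19696)*(-22269 - 8604)) = 1042/(-19149 + 20833*(-30873)) = 1042/(-19149 - 643177209) = 1042/(-643196358) = 1042*(-1/643196358) = -521/321598179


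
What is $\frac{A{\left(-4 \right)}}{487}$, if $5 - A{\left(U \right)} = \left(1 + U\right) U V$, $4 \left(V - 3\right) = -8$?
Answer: $- \frac{7}{487} \approx -0.014374$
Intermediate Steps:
$V = 1$ ($V = 3 + \frac{1}{4} \left(-8\right) = 3 - 2 = 1$)
$A{\left(U \right)} = 5 - U \left(1 + U\right)$ ($A{\left(U \right)} = 5 - \left(1 + U\right) U 1 = 5 - U \left(1 + U\right) 1 = 5 - U \left(1 + U\right)$)
$\frac{A{\left(-4 \right)}}{487} = \frac{5 - -4 - \left(-4\right)^{2}}{487} = \left(5 + 4 - 16\right) \frac{1}{487} = \left(-7\right) \frac{1}{487} = - \frac{7}{487}$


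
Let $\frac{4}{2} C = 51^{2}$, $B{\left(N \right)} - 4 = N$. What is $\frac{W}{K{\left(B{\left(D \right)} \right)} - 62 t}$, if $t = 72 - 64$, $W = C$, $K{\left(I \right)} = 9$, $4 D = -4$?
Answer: $- \frac{2601}{974} \approx -2.6704$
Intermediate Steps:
$D = -1$ ($D = \frac{1}{4} \left(-4\right) = -1$)
$B{\left(N \right)} = 4 + N$
$C = \frac{2601}{2}$ ($C = \frac{51^{2}}{2} = \frac{1}{2} \cdot 2601 = \frac{2601}{2} \approx 1300.5$)
$W = \frac{2601}{2} \approx 1300.5$
$t = 8$
$\frac{W}{K{\left(B{\left(D \right)} \right)} - 62 t} = \frac{2601}{2 \left(9 - 496\right)} = \frac{2601}{2 \left(-487\right)} = \frac{2601}{2} \left(- \frac{1}{487}\right) = - \frac{2601}{974}$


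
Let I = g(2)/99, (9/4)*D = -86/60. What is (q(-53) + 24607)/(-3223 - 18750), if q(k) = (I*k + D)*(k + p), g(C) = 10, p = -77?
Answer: -7539575/6525981 ≈ -1.1553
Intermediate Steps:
D = -86/135 (D = 4*(-86/60)/9 = 4*(-86*1/60)/9 = (4/9)*(-43/30) = -86/135 ≈ -0.63704)
I = 10/99 ≈ 0.10101
q(k) = (-77 + k)*(-86/135 + 10*k/99) (q(k) = (10*k/99 - 86/135)*(k - 77) = (-86/135 + 10*k/99)*(-77 + k) = (-77 + k)*(-86/135 + 10*k/99))
(q(-53) + 24607)/(-3223 - 18750) = ((6622/135 - 1136/135*(-53) + (10/99)*(-53)²) + 24607)/(-3223 - 18750) = ((6622/135 + 60208/135 + (10/99)*2809) + 24607)/(-21973) = ((6622/135 + 60208/135 + 28090/99) + 24607)*(-1/21973) = (231296/297 + 24607)*(-1/21973) = (7539575/297)*(-1/21973) = -7539575/6525981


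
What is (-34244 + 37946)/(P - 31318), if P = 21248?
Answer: -1851/5035 ≈ -0.36763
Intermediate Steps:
(-34244 + 37946)/(P - 31318) = (-34244 + 37946)/(21248 - 31318) = 3702/(-10070) = 3702*(-1/10070) = -1851/5035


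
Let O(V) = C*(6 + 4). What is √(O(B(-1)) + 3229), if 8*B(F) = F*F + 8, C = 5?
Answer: √3279 ≈ 57.263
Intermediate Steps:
B(F) = 1 + F²/8 (B(F) = (F*F + 8)/8 = (F² + 8)/8 = (8 + F²)/8 = 1 + F²/8)
O(V) = 50 (O(V) = 5*(6 + 4) = 5*10 = 50)
√(O(B(-1)) + 3229) = √(50 + 3229) = √3279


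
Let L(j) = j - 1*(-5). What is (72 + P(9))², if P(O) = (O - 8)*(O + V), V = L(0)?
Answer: 7396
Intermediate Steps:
L(j) = 5 + j (L(j) = j + 5 = 5 + j)
V = 5 (V = 5 + 0 = 5)
P(O) = (-8 + O)*(5 + O) (P(O) = (O - 8)*(O + 5) = (-8 + O)*(5 + O))
(72 + P(9))² = (72 + (-40 + 9² - 3*9))² = (72 + (-40 + 81 - 27))² = (72 + 14)² = 86² = 7396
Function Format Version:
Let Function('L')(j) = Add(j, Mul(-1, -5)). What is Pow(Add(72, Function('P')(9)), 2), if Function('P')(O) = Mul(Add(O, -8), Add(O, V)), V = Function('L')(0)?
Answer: 7396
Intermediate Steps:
Function('L')(j) = Add(5, j) (Function('L')(j) = Add(j, 5) = Add(5, j))
V = 5 (V = Add(5, 0) = 5)
Function('P')(O) = Mul(Add(-8, O), Add(5, O)) (Function('P')(O) = Mul(Add(O, -8), Add(O, 5)) = Mul(Add(-8, O), Add(5, O)))
Pow(Add(72, Function('P')(9)), 2) = Pow(Add(72, Add(-40, Pow(9, 2), Mul(-3, 9))), 2) = Pow(Add(72, Add(-40, 81, -27)), 2) = Pow(Add(72, 14), 2) = Pow(86, 2) = 7396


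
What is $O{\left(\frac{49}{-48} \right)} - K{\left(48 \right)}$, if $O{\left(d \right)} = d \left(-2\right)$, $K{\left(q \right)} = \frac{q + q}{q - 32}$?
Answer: $- \frac{95}{24} \approx -3.9583$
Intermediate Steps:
$K{\left(q \right)} = \frac{2 q}{-32 + q}$
$O{\left(d \right)} = - 2 d$
$O{\left(\frac{49}{-48} \right)} - K{\left(48 \right)} = - 2 \frac{49}{-48} - 2 \cdot 48 \frac{1}{-32 + 48} = - 2 \cdot 49 \left(- \frac{1}{48}\right) - 2 \cdot 48 \cdot \frac{1}{16} = \left(-2\right) \left(- \frac{49}{48}\right) - 2 \cdot 48 \cdot \frac{1}{16} = \frac{49}{24} - 6 = - \frac{95}{24}$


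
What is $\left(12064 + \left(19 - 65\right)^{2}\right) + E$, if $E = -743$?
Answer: $13437$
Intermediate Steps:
$\left(12064 + \left(19 - 65\right)^{2}\right) + E = \left(12064 + \left(19 - 65\right)^{2}\right) - 743 = \left(12064 + \left(-46\right)^{2}\right) - 743 = \left(12064 + 2116\right) - 743 = 14180 - 743 = 13437$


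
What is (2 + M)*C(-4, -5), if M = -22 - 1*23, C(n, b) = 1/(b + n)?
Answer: 43/9 ≈ 4.7778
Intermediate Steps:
M = -45 (M = -22 - 23 = -45)
(2 + M)*C(-4, -5) = (2 - 45)/(-5 - 4) = -43/(-9) = -43*(-⅑) = 43/9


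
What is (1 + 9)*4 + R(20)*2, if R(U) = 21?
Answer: 82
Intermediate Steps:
(1 + 9)*4 + R(20)*2 = (1 + 9)*4 + 21*2 = 10*4 + 42 = 40 + 42 = 82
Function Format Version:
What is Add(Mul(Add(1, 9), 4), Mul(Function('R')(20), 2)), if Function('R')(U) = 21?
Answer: 82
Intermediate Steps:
Add(Mul(Add(1, 9), 4), Mul(Function('R')(20), 2)) = Add(Mul(Add(1, 9), 4), Mul(21, 2)) = Add(Mul(10, 4), 42) = Add(40, 42) = 82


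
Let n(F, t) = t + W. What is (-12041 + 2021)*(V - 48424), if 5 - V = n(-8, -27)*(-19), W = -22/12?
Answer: 490647670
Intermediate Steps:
W = -11/6 (W = -22*1/12 = -11/6 ≈ -1.8333)
n(F, t) = -11/6 + t (n(F, t) = t - 11/6 = -11/6 + t)
V = -3257/6 (V = 5 - (-11/6 - 27)*(-19) = 5 - (-173)*(-19)/6 = 5 - 1*3287/6 = 5 - 3287/6 = -3257/6 ≈ -542.83)
(-12041 + 2021)*(V - 48424) = (-12041 + 2021)*(-3257/6 - 48424) = -10020*(-293801/6) = 490647670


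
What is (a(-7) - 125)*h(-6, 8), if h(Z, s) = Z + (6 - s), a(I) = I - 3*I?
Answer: 888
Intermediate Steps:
a(I) = -2*I
h(Z, s) = 6 + Z - s
(a(-7) - 125)*h(-6, 8) = (-2*(-7) - 125)*(6 - 6 - 1*8) = (14 - 125)*(6 - 6 - 8) = -111*(-8) = 888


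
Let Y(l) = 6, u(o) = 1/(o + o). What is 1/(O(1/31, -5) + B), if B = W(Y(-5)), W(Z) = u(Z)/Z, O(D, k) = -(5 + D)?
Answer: -2232/11201 ≈ -0.19927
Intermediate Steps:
u(o) = 1/(2*o)
O(D, k) = -5 - D
W(Z) = 1/(2*Z**2) (W(Z) = (1/(2*Z))/Z = 1/(2*Z**2))
B = 1/72 (B = (1/2)/6**2 = (1/2)*(1/36) = 1/72 ≈ 0.013889)
1/(O(1/31, -5) + B) = 1/((-5 - 1/31) + 1/72) = 1/(-156/31 + 1/72) = 1/(-11201/2232) = -2232/11201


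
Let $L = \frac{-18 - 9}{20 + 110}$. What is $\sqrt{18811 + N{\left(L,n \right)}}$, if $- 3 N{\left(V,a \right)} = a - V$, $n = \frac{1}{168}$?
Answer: $\frac{\sqrt{560783884570}}{5460} \approx 137.15$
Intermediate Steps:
$L = - \frac{27}{130} \approx -0.20769$
$n = \frac{1}{168} \approx 0.0059524$
$N{\left(V,a \right)} = - \frac{a}{3} + \frac{V}{3}$ ($N{\left(V,a \right)} = - \frac{a - V}{3} = - \frac{a}{3} + \frac{V}{3}$)
$\sqrt{18811 + N{\left(L,n \right)}} = \sqrt{18811 + \left(\left(- \frac{1}{3}\right) \frac{1}{168} + \frac{1}{3} \left(- \frac{27}{130}\right)\right)} = \sqrt{18811 - \frac{2333}{32760}} = \sqrt{\frac{616246027}{32760}} = \frac{\sqrt{560783884570}}{5460}$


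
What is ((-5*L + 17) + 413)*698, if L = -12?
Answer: 342020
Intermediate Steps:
((-5*L + 17) + 413)*698 = ((-5*(-12) + 17) + 413)*698 = ((60 + 17) + 413)*698 = (77 + 413)*698 = 490*698 = 342020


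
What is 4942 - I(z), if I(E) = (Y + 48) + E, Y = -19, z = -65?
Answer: 4978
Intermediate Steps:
I(E) = 29 + E (I(E) = (-19 + 48) + E = 29 + E)
4942 - I(z) = 4942 - (29 - 65) = 4942 - 1*(-36) = 4942 + 36 = 4978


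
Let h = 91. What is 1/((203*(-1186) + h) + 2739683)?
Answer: 1/2499016 ≈ 4.0016e-7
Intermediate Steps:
1/((203*(-1186) + h) + 2739683) = 1/((203*(-1186) + 91) + 2739683) = 1/((-240758 + 91) + 2739683) = 1/(-240667 + 2739683) = 1/2499016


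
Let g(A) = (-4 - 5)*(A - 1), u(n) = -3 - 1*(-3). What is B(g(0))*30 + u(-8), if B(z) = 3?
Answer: 90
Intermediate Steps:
u(n) = 0 (u(n) = -3 + 3 = 0)
g(A) = 9 - 9*A (g(A) = -9*(-1 + A) = 9 - 9*A)
B(g(0))*30 + u(-8) = 3*30 + 0 = 90 + 0 = 90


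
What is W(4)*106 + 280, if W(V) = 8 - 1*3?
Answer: 810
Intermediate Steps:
W(V) = 5 (W(V) = 8 - 3 = 5)
W(4)*106 + 280 = 5*106 + 280 = 530 + 280 = 810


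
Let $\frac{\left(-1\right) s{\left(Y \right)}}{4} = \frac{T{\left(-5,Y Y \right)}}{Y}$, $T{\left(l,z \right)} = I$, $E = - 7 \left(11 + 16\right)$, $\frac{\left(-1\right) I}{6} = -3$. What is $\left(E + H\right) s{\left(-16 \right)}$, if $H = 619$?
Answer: $1935$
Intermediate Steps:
$I = 18$ ($I = \left(-6\right) \left(-3\right) = 18$)
$E = -189$ ($E = \left(-7\right) 27 = -189$)
$T{\left(l,z \right)} = 18$
$s{\left(Y \right)} = - \frac{72}{Y}$ ($s{\left(Y \right)} = - 4 \frac{18}{Y} = - \frac{72}{Y}$)
$\left(E + H\right) s{\left(-16 \right)} = \left(-189 + 619\right) \left(- \frac{72}{-16}\right) = 430 \left(\left(-72\right) \left(- \frac{1}{16}\right)\right) = 430 \cdot \frac{9}{2} = 1935$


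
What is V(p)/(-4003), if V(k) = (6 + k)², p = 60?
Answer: -4356/4003 ≈ -1.0882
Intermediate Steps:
V(p)/(-4003) = (6 + 60)²/(-4003) = 66²*(-1/4003) = 4356*(-1/4003) = -4356/4003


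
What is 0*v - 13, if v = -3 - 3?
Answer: -13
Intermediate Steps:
v = -6
0*v - 13 = 0*(-6) - 13 = 0 - 13 = -13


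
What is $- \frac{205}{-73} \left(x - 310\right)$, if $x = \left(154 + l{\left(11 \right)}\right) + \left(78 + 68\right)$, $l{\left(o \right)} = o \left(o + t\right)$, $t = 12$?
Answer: $\frac{49815}{73} \approx 682.4$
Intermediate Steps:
$l{\left(o \right)} = o \left(12 + o\right)$ ($l{\left(o \right)} = o \left(o + 12\right) = o \left(12 + o\right)$)
$x = 553$ ($x = \left(154 + 11 \left(12 + 11\right)\right) + \left(78 + 68\right) = \left(154 + 11 \cdot 23\right) + 146 = \left(154 + 253\right) + 146 = 407 + 146 = 553$)
$- \frac{205}{-73} \left(x - 310\right) = - \frac{205}{-73} \left(553 - 310\right) = \left(-205\right) \left(- \frac{1}{73}\right) 243 = \frac{205}{73} \cdot 243 = \frac{49815}{73}$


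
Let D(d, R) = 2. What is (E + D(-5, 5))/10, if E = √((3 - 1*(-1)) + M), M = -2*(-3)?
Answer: ⅕ + √10/10 ≈ 0.51623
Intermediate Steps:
M = 6
E = √10 (E = √((3 - 1*(-1)) + 6) = √((3 + 1) + 6) = √(4 + 6) = √10 ≈ 3.1623)
(E + D(-5, 5))/10 = (√10 + 2)/10 = (2 + √10)/10 = ⅕ + √10/10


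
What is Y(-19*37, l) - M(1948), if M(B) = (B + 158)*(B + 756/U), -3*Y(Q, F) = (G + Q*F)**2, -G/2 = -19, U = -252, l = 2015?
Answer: -668834789853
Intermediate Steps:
G = 38 (G = -2*(-19) = 38)
Y(Q, F) = -(38 + F*Q)**2/3 (Y(Q, F) = -(38 + Q*F)**2/3 = -(38 + F*Q)**2/3)
M(B) = (-3 + B)*(158 + B) (M(B) = (B + 158)*(B + 756/(-252)) = (158 + B)*(B + 756*(-1/252)) = (158 + B)*(B - 3) = (158 + B)*(-3 + B) = (-3 + B)*(158 + B))
Y(-19*37, l) - M(1948) = -(38 + 2015*(-19*37))**2/3 - (-474 + 1948**2 + 155*1948) = -(38 + 2015*(-703))**2/3 - (-474 + 3794704 + 301940) = -(38 - 1416545)**2/3 - 1*4096170 = -1/3*(-1416507)**2 - 4096170 = -1/3*2006492081049 - 4096170 = -668830693683 - 4096170 = -668834789853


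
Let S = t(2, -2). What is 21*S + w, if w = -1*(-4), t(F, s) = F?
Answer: 46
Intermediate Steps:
S = 2
w = 4
21*S + w = 21*2 + 4 = 42 + 4 = 46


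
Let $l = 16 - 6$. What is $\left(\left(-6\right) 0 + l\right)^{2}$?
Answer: $100$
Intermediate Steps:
$l = 10$
$\left(\left(-6\right) 0 + l\right)^{2} = \left(\left(-6\right) 0 + 10\right)^{2} = \left(0 + 10\right)^{2} = 10^{2} = 100$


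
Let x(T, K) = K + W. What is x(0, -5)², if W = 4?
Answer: 1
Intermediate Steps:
x(T, K) = 4 + K (x(T, K) = K + 4 = 4 + K)
x(0, -5)² = (4 - 5)² = (-1)² = 1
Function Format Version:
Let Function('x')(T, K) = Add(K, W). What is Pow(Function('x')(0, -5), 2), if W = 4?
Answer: 1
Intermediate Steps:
Function('x')(T, K) = Add(4, K) (Function('x')(T, K) = Add(K, 4) = Add(4, K))
Pow(Function('x')(0, -5), 2) = Pow(Add(4, -5), 2) = Pow(-1, 2) = 1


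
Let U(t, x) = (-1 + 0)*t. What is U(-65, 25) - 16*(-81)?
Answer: 1361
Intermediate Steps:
U(t, x) = -t
U(-65, 25) - 16*(-81) = -1*(-65) - 16*(-81) = 65 - 1*(-1296) = 65 + 1296 = 1361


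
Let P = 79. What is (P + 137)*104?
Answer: 22464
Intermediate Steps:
(P + 137)*104 = (79 + 137)*104 = 216*104 = 22464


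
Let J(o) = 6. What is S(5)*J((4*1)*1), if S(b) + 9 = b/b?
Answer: -48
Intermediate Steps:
S(b) = -8 (S(b) = -9 + b/b = -9 + 1 = -8)
S(5)*J((4*1)*1) = -8*6 = -48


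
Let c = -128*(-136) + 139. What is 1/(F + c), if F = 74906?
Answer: 1/92453 ≈ 1.0816e-5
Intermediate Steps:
c = 17547 (c = 17408 + 139 = 17547)
1/(F + c) = 1/(74906 + 17547) = 1/92453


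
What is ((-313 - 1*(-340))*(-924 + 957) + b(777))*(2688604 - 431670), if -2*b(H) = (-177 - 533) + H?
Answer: 1935320905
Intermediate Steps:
b(H) = 355 - H/2 (b(H) = -((-177 - 533) + H)/2 = -(-710 + H)/2 = 355 - H/2)
((-313 - 1*(-340))*(-924 + 957) + b(777))*(2688604 - 431670) = ((-313 - 1*(-340))*(-924 + 957) + (355 - ½*777))*(2688604 - 431670) = ((-313 + 340)*33 + (355 - 777/2))*2256934 = (27*33 - 67/2)*2256934 = (891 - 67/2)*2256934 = (1715/2)*2256934 = 1935320905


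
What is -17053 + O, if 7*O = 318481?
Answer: 199110/7 ≈ 28444.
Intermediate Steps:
O = 318481/7 (O = (⅐)*318481 = 318481/7 ≈ 45497.)
-17053 + O = -17053 + 318481/7 = 199110/7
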